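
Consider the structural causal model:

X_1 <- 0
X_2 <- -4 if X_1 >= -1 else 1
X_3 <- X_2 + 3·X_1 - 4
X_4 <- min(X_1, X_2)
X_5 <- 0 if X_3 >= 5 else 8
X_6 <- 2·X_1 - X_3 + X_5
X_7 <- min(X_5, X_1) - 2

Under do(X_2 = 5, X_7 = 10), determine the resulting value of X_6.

7

Under do(X_2 = 5, X_7 = 10), each intervened variable's structural equation is replaced by its fixed value.
X_3 = X_2 + 3·X_1 - 4  [with X_2=5, X_1=0]  = 1
X_5 = 0 if X_3 >= 5 else 8  [with X_3=1]  = 8
X_6 = 2·X_1 - X_3 + X_5  [with X_1=0, X_3=1, X_5=8]  = 7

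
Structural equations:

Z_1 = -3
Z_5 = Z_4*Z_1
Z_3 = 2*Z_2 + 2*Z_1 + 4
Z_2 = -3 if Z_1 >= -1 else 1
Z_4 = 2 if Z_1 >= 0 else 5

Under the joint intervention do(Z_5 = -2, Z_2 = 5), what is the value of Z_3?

8

Setting Z_5 = -2, Z_2 = 5 by intervention discards those variables' equations.
Z_3 = 2*Z_2 + 2*Z_1 + 4  [with Z_2=5, Z_1=-3]  = 8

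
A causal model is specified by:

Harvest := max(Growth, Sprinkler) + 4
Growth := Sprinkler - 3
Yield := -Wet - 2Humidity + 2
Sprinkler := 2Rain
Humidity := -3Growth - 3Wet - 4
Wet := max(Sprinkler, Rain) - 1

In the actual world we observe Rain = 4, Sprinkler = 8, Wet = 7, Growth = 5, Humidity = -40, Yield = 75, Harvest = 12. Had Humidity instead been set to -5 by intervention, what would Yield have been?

The intervention breaks the incoming arrows to Humidity: Humidity := -3Growth - 3Wet - 4 no longer applies, and Humidity = -5.
Sprinkler = 2Rain  [with Rain=4]  = 8
Wet = max(Sprinkler, Rain) - 1  [with Sprinkler=8, Rain=4]  = 7
Yield = -Wet - 2Humidity + 2  [with Wet=7, Humidity=-5]  = 5

5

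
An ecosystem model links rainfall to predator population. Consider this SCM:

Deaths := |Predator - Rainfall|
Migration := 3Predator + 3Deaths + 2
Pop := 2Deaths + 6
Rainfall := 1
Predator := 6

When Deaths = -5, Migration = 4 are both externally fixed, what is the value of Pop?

-4

Setting Deaths = -5, Migration = 4 by intervention discards those variables' equations.
Pop = 2Deaths + 6  [with Deaths=-5]  = -4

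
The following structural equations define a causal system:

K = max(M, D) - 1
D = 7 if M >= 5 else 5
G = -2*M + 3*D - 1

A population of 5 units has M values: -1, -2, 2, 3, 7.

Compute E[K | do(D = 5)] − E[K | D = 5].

Under do(D=5), D's equation is replaced by D=5 for every unit. Per-unit K: 4, 4, 4, 4, 6. Mean = 4.4.
Conditioning on D=5 selects the 4 unit(s) with M ∈ {-1, -2, 2, 3}. Their K values: 4, 4, 4, 4. Mean = 4.
Difference = 4.4 − 4 = 0.4.

0.4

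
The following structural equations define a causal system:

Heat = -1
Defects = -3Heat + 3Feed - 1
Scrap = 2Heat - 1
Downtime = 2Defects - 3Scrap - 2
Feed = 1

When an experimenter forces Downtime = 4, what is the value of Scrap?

The intervention breaks the incoming arrows to Downtime: Downtime = 2Defects - 3Scrap - 2 no longer applies, and Downtime = 4.
Since Scrap is not a descendant of the intervened variable, it is unaffected.
Scrap = 2Heat - 1  [with Heat=-1]  = -3

-3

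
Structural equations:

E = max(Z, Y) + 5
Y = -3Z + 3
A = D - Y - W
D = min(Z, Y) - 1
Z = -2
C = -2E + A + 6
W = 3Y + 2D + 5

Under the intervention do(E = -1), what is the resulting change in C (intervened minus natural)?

Under do(E=-1), the mechanism E = max(Z, Y) + 5 is discarded; E is fixed at -1.
Y = -3Z + 3  [with Z=-2]  = 9
D = min(Z, Y) - 1  [with Z=-2, Y=9]  = -3
W = 3Y + 2D + 5  [with Y=9, D=-3]  = 26
A = D - Y - W  [with D=-3, Y=9, W=26]  = -38
C = -2E + A + 6  [with E=-1, A=-38]  = -30
Without intervention: Y = -3Z + 3  [with Z=-2]  = 9; D = min(Z, Y) - 1  [with Z=-2, Y=9]  = -3; W = 3Y + 2D + 5  [with Y=9, D=-3]  = 26; E = max(Z, Y) + 5  [with Z=-2, Y=9]  = 14; A = D - Y - W  [with D=-3, Y=9, W=26]  = -38; C = -2E + A + 6  [with E=14, A=-38]  = -60.
Change = -30 − (-60) = 30.

30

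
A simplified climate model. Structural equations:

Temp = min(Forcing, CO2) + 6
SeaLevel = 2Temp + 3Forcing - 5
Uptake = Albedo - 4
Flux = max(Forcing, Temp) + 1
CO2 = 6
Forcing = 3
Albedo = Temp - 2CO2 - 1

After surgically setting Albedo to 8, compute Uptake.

The intervention breaks the incoming arrows to Albedo: Albedo = Temp - 2CO2 - 1 no longer applies, and Albedo = 8.
Uptake = Albedo - 4  [with Albedo=8]  = 4

4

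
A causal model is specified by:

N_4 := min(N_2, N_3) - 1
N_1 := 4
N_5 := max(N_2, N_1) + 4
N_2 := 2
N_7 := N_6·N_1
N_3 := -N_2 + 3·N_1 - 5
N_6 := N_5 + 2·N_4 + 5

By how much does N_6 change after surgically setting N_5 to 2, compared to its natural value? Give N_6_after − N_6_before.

The intervention breaks the incoming arrows to N_5: N_5 := max(N_2, N_1) + 4 no longer applies, and N_5 = 2.
N_3 = -N_2 + 3·N_1 - 5  [with N_2=2, N_1=4]  = 5
N_4 = min(N_2, N_3) - 1  [with N_2=2, N_3=5]  = 1
N_6 = N_5 + 2·N_4 + 5  [with N_5=2, N_4=1]  = 9
Without intervention: N_3 = -N_2 + 3·N_1 - 5  [with N_2=2, N_1=4]  = 5; N_4 = min(N_2, N_3) - 1  [with N_2=2, N_3=5]  = 1; N_5 = max(N_2, N_1) + 4  [with N_2=2, N_1=4]  = 8; N_6 = N_5 + 2·N_4 + 5  [with N_5=8, N_4=1]  = 15.
Change = 9 − 15 = -6.

-6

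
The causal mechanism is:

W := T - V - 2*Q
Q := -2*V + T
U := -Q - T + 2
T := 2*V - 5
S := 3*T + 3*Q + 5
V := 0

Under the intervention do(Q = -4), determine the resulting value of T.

Under do(Q=-4), the mechanism Q := -2*V + T is discarded; Q is fixed at -4.
Since T is not a descendant of the intervened variable, it is unaffected.
T = 2*V - 5  [with V=0]  = -5

-5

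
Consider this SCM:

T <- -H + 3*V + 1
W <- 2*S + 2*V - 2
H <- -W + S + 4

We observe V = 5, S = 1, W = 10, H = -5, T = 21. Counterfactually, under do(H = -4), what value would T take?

Intervening sets H = -4 and removes its equation (H <- -W + S + 4).
T = -H + 3*V + 1  [with H=-4, V=5]  = 20

20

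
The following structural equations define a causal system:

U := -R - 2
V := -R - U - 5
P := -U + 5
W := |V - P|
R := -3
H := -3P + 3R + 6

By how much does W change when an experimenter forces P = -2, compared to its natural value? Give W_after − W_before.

do(P=-2) replaces the equation P := -U + 5 with the constant P = -2.
U = -R - 2  [with R=-3]  = 1
V = -R - U - 5  [with R=-3, U=1]  = -3
W = |V - P|  [with V=-3, P=-2]  = 1
Without intervention: U = -R - 2  [with R=-3]  = 1; P = -U + 5  [with U=1]  = 4; V = -R - U - 5  [with R=-3, U=1]  = -3; W = |V - P|  [with V=-3, P=4]  = 7.
Change = 1 − 7 = -6.

-6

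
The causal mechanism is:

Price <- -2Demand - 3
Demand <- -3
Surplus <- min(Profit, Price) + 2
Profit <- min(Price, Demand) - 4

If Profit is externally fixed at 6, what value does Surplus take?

5

The intervention breaks the incoming arrows to Profit: Profit <- min(Price, Demand) - 4 no longer applies, and Profit = 6.
Price = -2Demand - 3  [with Demand=-3]  = 3
Surplus = min(Profit, Price) + 2  [with Profit=6, Price=3]  = 5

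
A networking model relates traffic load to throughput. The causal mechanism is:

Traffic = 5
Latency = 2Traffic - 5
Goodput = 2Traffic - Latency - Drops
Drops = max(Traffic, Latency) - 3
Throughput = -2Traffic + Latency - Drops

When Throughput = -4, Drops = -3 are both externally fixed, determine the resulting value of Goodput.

The joint intervention fixes Throughput = -4, Drops = -3, removing each variable's own equation.
Latency = 2Traffic - 5  [with Traffic=5]  = 5
Goodput = 2Traffic - Latency - Drops  [with Traffic=5, Latency=5, Drops=-3]  = 8

8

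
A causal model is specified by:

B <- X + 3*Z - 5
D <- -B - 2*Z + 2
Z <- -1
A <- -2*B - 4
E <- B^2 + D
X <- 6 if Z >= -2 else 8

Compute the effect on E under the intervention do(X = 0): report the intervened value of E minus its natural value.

66

do(X=0) replaces the equation X <- 6 if Z >= -2 else 8 with the constant X = 0.
B = X + 3*Z - 5  [with X=0, Z=-1]  = -8
D = -B - 2*Z + 2  [with B=-8, Z=-1]  = 12
E = B^2 + D  [with B=-8, D=12]  = 76
Without intervention: X = 6 if Z >= -2 else 8  [with Z=-1]  = 6; B = X + 3*Z - 5  [with X=6, Z=-1]  = -2; D = -B - 2*Z + 2  [with B=-2, Z=-1]  = 6; E = B^2 + D  [with B=-2, D=6]  = 10.
Change = 76 − 10 = 66.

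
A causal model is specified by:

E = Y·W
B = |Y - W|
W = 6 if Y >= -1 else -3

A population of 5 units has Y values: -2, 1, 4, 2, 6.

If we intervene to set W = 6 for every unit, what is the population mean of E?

13.2

Every unit gets W=6 under the intervention. E values become -12, 6, 24, 12, 36; E[E|do(W=6)] = 13.2.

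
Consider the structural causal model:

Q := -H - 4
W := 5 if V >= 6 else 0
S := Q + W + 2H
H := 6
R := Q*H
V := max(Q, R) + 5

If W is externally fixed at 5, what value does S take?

The intervention breaks the incoming arrows to W: W := 5 if V >= 6 else 0 no longer applies, and W = 5.
Q = -H - 4  [with H=6]  = -10
S = Q + W + 2H  [with Q=-10, W=5, H=6]  = 7

7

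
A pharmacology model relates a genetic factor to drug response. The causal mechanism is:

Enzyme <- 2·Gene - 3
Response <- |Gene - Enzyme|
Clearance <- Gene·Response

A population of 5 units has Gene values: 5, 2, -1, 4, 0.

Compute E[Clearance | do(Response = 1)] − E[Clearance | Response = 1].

-1

do(Response=1) breaks Response's dependence on Gene. With Response=1 fixed, Clearance across the units is 5, 2, -1, 4, 0, mean 2.
Observing Response=1 restricts to units where Response's equation naturally yields 1: Gene ∈ {2, 4}. In that subpopulation Clearance = 2, 4, mean 3.
Difference = 2 − 3 = -1.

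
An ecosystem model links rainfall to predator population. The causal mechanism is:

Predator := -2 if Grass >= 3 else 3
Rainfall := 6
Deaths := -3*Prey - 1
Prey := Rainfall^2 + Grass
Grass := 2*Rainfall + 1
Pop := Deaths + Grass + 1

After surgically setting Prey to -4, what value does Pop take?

25

The intervention breaks the incoming arrows to Prey: Prey := Rainfall^2 + Grass no longer applies, and Prey = -4.
Grass = 2*Rainfall + 1  [with Rainfall=6]  = 13
Deaths = -3*Prey - 1  [with Prey=-4]  = 11
Pop = Deaths + Grass + 1  [with Deaths=11, Grass=13]  = 25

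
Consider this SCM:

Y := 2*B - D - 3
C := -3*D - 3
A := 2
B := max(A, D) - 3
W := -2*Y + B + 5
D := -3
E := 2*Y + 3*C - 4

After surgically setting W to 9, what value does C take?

6

The intervention breaks the incoming arrows to W: W := -2*Y + B + 5 no longer applies, and W = 9.
C is not downstream of the intervention, so its value is determined by the original equations.
C = -3*D - 3  [with D=-3]  = 6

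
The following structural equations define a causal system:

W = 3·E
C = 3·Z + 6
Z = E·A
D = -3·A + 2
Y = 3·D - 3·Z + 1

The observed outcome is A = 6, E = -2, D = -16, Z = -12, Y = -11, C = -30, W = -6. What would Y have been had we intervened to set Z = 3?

Intervening sets Z = 3 and removes its equation (Z = E·A).
D = -3·A + 2  [with A=6]  = -16
Y = 3·D - 3·Z + 1  [with D=-16, Z=3]  = -56

-56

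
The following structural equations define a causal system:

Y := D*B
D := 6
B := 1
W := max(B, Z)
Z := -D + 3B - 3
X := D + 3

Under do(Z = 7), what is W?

The intervention breaks the incoming arrows to Z: Z := -D + 3B - 3 no longer applies, and Z = 7.
W = max(B, Z)  [with B=1, Z=7]  = 7

7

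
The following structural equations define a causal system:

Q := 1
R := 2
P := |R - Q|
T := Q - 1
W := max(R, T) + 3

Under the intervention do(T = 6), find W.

9

Intervening sets T = 6 and removes its equation (T := Q - 1).
W = max(R, T) + 3  [with R=2, T=6]  = 9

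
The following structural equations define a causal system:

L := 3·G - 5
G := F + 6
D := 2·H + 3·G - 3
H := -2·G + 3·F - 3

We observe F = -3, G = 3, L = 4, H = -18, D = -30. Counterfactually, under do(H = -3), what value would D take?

0

Intervening sets H = -3 and removes its equation (H := -2·G + 3·F - 3).
G = F + 6  [with F=-3]  = 3
D = 2·H + 3·G - 3  [with H=-3, G=3]  = 0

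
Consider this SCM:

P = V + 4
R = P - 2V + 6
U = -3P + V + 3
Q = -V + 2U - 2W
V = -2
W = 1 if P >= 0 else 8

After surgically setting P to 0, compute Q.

2

do(P=0) replaces the equation P = V + 4 with the constant P = 0.
U = -3P + V + 3  [with P=0, V=-2]  = 1
W = 1 if P >= 0 else 8  [with P=0]  = 1
Q = -V + 2U - 2W  [with V=-2, U=1, W=1]  = 2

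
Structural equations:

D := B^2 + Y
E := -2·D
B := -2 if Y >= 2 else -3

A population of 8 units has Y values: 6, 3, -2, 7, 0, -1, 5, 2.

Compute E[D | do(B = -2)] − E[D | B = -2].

-2.1

The intervention sets B=-2 in all 8 units regardless of Y. Recomputing D per unit gives 10, 7, 2, 11, 4, 3, 9, 6; average 6.5.
Conditioning on B=-2 selects the 5 unit(s) with Y ∈ {6, 3, 7, 5, 2}. Their D values: 10, 7, 11, 9, 6. Mean = 8.6.
Difference = 6.5 − 8.6 = -2.1.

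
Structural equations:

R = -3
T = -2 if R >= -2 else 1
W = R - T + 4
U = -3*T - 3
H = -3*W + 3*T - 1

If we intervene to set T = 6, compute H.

32

do(T=6) replaces the equation T = -2 if R >= -2 else 1 with the constant T = 6.
W = R - T + 4  [with R=-3, T=6]  = -5
H = -3*W + 3*T - 1  [with W=-5, T=6]  = 32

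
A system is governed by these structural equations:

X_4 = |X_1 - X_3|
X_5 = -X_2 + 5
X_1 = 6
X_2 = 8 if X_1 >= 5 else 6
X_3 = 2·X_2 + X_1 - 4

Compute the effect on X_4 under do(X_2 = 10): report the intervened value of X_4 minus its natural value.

4

Under do(X_2=10), the mechanism X_2 = 8 if X_1 >= 5 else 6 is discarded; X_2 is fixed at 10.
X_3 = 2·X_2 + X_1 - 4  [with X_2=10, X_1=6]  = 22
X_4 = |X_1 - X_3|  [with X_1=6, X_3=22]  = 16
Without intervention: X_2 = 8 if X_1 >= 5 else 6  [with X_1=6]  = 8; X_3 = 2·X_2 + X_1 - 4  [with X_2=8, X_1=6]  = 18; X_4 = |X_1 - X_3|  [with X_1=6, X_3=18]  = 12.
Change = 16 − 12 = 4.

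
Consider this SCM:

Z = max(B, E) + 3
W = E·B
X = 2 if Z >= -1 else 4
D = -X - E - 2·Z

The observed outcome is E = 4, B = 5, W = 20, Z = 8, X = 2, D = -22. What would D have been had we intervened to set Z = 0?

Under do(Z=0), the mechanism Z = max(B, E) + 3 is discarded; Z is fixed at 0.
X = 2 if Z >= -1 else 4  [with Z=0]  = 2
D = -X - E - 2·Z  [with X=2, E=4, Z=0]  = -6

-6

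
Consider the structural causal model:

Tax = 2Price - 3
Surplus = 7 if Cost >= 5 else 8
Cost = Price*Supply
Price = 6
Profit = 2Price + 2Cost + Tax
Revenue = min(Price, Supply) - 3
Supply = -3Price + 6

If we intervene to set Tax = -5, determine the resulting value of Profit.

The intervention breaks the incoming arrows to Tax: Tax = 2Price - 3 no longer applies, and Tax = -5.
Supply = -3Price + 6  [with Price=6]  = -12
Cost = Price*Supply  [with Price=6, Supply=-12]  = -72
Profit = 2Price + 2Cost + Tax  [with Price=6, Cost=-72, Tax=-5]  = -137

-137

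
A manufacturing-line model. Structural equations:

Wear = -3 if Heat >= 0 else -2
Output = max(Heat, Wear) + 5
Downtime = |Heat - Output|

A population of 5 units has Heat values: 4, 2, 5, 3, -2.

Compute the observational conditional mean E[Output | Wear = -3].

E[Output|Wear=-3] averages over only the 4 units with Wear=-3 (Heat = 4, 2, 5, 3): Output = 9, 7, 10, 8, mean 8.5.

8.5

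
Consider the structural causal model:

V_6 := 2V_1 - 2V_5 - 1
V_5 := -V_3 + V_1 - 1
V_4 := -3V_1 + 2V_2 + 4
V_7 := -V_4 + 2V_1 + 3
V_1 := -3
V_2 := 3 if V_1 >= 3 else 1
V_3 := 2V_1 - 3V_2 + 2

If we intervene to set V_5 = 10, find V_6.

The intervention breaks the incoming arrows to V_5: V_5 := -V_3 + V_1 - 1 no longer applies, and V_5 = 10.
V_6 = 2V_1 - 2V_5 - 1  [with V_1=-3, V_5=10]  = -27

-27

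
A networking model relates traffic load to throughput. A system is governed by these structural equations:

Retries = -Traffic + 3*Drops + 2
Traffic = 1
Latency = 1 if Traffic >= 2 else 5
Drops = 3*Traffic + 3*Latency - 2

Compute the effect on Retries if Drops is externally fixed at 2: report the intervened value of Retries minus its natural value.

-42

The intervention breaks the incoming arrows to Drops: Drops = 3*Traffic + 3*Latency - 2 no longer applies, and Drops = 2.
Retries = -Traffic + 3*Drops + 2  [with Traffic=1, Drops=2]  = 7
Without intervention: Latency = 1 if Traffic >= 2 else 5  [with Traffic=1]  = 5; Drops = 3*Traffic + 3*Latency - 2  [with Traffic=1, Latency=5]  = 16; Retries = -Traffic + 3*Drops + 2  [with Traffic=1, Drops=16]  = 49.
Change = 7 − 49 = -42.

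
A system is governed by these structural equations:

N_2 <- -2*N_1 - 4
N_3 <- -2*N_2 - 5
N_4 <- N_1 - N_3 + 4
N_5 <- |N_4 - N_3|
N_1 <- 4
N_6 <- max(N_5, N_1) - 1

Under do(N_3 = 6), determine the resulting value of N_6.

3

The intervention breaks the incoming arrows to N_3: N_3 <- -2*N_2 - 5 no longer applies, and N_3 = 6.
N_4 = N_1 - N_3 + 4  [with N_1=4, N_3=6]  = 2
N_5 = |N_4 - N_3|  [with N_4=2, N_3=6]  = 4
N_6 = max(N_5, N_1) - 1  [with N_5=4, N_1=4]  = 3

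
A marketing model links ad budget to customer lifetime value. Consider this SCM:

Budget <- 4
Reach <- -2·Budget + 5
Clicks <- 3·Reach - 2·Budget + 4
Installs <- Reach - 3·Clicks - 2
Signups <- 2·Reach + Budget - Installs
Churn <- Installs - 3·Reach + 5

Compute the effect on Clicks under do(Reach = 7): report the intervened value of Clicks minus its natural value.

The intervention breaks the incoming arrows to Reach: Reach <- -2·Budget + 5 no longer applies, and Reach = 7.
Clicks = 3·Reach - 2·Budget + 4  [with Reach=7, Budget=4]  = 17
Without intervention: Reach = -2·Budget + 5  [with Budget=4]  = -3; Clicks = 3·Reach - 2·Budget + 4  [with Reach=-3, Budget=4]  = -13.
Change = 17 − (-13) = 30.

30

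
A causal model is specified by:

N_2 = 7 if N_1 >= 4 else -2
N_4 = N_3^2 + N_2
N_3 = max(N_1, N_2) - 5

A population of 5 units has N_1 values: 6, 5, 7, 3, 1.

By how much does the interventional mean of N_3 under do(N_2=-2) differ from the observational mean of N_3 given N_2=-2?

2.4

Under do(N_2=-2), N_2's equation is replaced by N_2=-2 for every unit. Per-unit N_3: 1, 0, 2, -2, -4. Mean = -0.6.
Conditioning on N_2=-2 selects the 2 unit(s) with N_1 ∈ {3, 1}. Their N_3 values: -2, -4. Mean = -3.
Difference = -0.6 − (-3) = 2.4.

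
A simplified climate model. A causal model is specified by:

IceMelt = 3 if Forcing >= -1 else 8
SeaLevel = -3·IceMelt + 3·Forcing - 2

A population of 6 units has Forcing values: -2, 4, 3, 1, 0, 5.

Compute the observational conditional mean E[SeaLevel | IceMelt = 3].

-3.2

E[SeaLevel|IceMelt=3] averages over only the 5 units with IceMelt=3 (Forcing = 4, 3, 1, 0, 5): SeaLevel = 1, -2, -8, -11, 4, mean -3.2.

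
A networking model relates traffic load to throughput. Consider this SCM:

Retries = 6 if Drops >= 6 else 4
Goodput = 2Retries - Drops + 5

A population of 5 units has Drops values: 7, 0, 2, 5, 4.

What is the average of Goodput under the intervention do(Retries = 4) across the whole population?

9.4

The intervention sets Retries=4 in all 5 units regardless of Drops. Recomputing Goodput per unit gives 6, 13, 11, 8, 9; average 9.4.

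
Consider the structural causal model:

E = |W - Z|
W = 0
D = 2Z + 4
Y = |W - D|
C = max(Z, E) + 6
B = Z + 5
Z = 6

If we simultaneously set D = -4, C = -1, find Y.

Under do(D = -4, C = -1), each intervened variable's structural equation is replaced by its fixed value.
Y = |W - D|  [with W=0, D=-4]  = 4

4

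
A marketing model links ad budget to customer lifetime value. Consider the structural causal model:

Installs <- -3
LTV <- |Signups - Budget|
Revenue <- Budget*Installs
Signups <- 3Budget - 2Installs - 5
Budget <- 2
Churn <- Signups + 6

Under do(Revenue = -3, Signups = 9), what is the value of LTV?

7

The joint intervention fixes Revenue = -3, Signups = 9, removing each variable's own equation.
LTV = |Signups - Budget|  [with Signups=9, Budget=2]  = 7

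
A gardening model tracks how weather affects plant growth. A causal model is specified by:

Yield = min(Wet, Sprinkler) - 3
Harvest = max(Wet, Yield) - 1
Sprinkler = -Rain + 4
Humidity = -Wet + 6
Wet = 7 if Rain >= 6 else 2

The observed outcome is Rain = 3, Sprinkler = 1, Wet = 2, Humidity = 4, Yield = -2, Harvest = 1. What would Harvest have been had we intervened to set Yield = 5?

4

The intervention breaks the incoming arrows to Yield: Yield = min(Wet, Sprinkler) - 3 no longer applies, and Yield = 5.
Wet = 7 if Rain >= 6 else 2  [with Rain=3]  = 2
Harvest = max(Wet, Yield) - 1  [with Wet=2, Yield=5]  = 4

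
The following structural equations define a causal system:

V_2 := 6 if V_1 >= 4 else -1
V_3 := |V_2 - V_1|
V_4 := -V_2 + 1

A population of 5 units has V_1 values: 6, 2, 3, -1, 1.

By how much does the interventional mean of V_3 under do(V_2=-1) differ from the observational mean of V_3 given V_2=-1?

do(V_2=-1) breaks V_2's dependence on V_1. With V_2=-1 fixed, V_3 across the units is 7, 3, 4, 0, 2, mean 3.2.
E[V_3|V_2=-1] averages over only the 4 units with V_2=-1 (V_1 = 2, 3, -1, 1): V_3 = 3, 4, 0, 2, mean 2.25.
Difference = 3.2 − 2.25 = 0.95.

0.95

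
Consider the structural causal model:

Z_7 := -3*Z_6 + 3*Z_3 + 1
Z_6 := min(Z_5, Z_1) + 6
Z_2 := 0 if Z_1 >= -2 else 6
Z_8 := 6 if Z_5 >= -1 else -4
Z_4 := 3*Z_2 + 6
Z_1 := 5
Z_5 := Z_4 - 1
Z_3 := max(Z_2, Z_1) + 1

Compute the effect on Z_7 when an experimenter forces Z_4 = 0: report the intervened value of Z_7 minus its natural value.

The intervention breaks the incoming arrows to Z_4: Z_4 := 3*Z_2 + 6 no longer applies, and Z_4 = 0.
Z_2 = 0 if Z_1 >= -2 else 6  [with Z_1=5]  = 0
Z_3 = max(Z_2, Z_1) + 1  [with Z_2=0, Z_1=5]  = 6
Z_5 = Z_4 - 1  [with Z_4=0]  = -1
Z_6 = min(Z_5, Z_1) + 6  [with Z_5=-1, Z_1=5]  = 5
Z_7 = -3*Z_6 + 3*Z_3 + 1  [with Z_6=5, Z_3=6]  = 4
Without intervention: Z_2 = 0 if Z_1 >= -2 else 6  [with Z_1=5]  = 0; Z_3 = max(Z_2, Z_1) + 1  [with Z_2=0, Z_1=5]  = 6; Z_4 = 3*Z_2 + 6  [with Z_2=0]  = 6; Z_5 = Z_4 - 1  [with Z_4=6]  = 5; Z_6 = min(Z_5, Z_1) + 6  [with Z_5=5, Z_1=5]  = 11; Z_7 = -3*Z_6 + 3*Z_3 + 1  [with Z_6=11, Z_3=6]  = -14.
Change = 4 − (-14) = 18.

18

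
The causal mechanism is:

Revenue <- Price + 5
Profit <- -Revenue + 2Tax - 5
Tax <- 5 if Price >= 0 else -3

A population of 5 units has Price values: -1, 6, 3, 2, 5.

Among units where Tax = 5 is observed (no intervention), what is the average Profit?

-4

Observing Tax=5 restricts to units where Tax's equation naturally yields 5: Price ∈ {6, 3, 2, 5}. In that subpopulation Profit = -6, -3, -2, -5, mean -4.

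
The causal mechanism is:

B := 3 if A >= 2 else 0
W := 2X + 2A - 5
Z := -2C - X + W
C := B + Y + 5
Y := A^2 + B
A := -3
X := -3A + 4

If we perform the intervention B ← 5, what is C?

Under do(B=5), the mechanism B := 3 if A >= 2 else 0 is discarded; B is fixed at 5.
Y = A^2 + B  [with A=-3, B=5]  = 14
C = B + Y + 5  [with B=5, Y=14]  = 24

24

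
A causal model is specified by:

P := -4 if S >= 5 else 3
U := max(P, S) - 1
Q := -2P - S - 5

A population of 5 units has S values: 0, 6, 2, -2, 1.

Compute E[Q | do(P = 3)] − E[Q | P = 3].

-1.15

Under do(P=3), P's equation is replaced by P=3 for every unit. Per-unit Q: -11, -17, -13, -9, -12. Mean = -12.4.
E[Q|P=3] averages over only the 4 units with P=3 (S = 0, 2, -2, 1): Q = -11, -13, -9, -12, mean -11.25.
Difference = -12.4 − (-11.25) = -1.15.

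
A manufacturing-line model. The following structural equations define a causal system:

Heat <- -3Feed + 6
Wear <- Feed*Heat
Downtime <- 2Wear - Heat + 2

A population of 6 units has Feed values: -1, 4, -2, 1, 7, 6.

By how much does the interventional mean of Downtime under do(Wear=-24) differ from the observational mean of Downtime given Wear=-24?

4.5

Every unit gets Wear=-24 under the intervention. Downtime values become -55, -40, -58, -49, -31, -34; E[Downtime|do(Wear=-24)] = -44.5.
Observing Wear=-24 restricts to units where Wear's equation naturally yields -24: Feed ∈ {4, -2}. In that subpopulation Downtime = -40, -58, mean -49.
Difference = -44.5 − (-49) = 4.5.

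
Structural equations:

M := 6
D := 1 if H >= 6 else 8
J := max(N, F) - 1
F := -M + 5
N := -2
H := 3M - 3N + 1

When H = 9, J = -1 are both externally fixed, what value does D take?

Setting H = 9, J = -1 by intervention discards those variables' equations.
D = 1 if H >= 6 else 8  [with H=9]  = 1

1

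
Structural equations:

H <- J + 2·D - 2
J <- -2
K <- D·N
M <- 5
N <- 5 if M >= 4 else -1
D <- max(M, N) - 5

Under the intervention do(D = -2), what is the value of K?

-10

Under do(D=-2), the mechanism D <- max(M, N) - 5 is discarded; D is fixed at -2.
N = 5 if M >= 4 else -1  [with M=5]  = 5
K = D·N  [with D=-2, N=5]  = -10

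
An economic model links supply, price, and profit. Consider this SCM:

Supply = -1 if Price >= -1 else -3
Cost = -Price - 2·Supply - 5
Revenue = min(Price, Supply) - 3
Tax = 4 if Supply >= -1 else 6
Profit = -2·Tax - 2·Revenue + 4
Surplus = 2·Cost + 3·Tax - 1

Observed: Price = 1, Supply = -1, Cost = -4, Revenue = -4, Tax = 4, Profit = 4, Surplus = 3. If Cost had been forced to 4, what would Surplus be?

The intervention breaks the incoming arrows to Cost: Cost = -Price - 2·Supply - 5 no longer applies, and Cost = 4.
Supply = -1 if Price >= -1 else -3  [with Price=1]  = -1
Tax = 4 if Supply >= -1 else 6  [with Supply=-1]  = 4
Surplus = 2·Cost + 3·Tax - 1  [with Cost=4, Tax=4]  = 19

19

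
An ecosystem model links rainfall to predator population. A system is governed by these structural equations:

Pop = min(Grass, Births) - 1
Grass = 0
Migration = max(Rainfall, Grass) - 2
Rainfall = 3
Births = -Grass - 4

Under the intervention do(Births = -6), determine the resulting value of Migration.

1

The intervention breaks the incoming arrows to Births: Births = -Grass - 4 no longer applies, and Births = -6.
Migration is not downstream of the intervention, so its value is determined by the original equations.
Migration = max(Rainfall, Grass) - 2  [with Rainfall=3, Grass=0]  = 1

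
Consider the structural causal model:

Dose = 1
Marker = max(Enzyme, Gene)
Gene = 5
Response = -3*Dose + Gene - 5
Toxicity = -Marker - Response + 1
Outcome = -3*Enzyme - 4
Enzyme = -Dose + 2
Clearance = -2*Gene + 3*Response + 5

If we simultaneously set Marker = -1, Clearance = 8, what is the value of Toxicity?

The joint intervention fixes Marker = -1, Clearance = 8, removing each variable's own equation.
Response = -3*Dose + Gene - 5  [with Dose=1, Gene=5]  = -3
Toxicity = -Marker - Response + 1  [with Marker=-1, Response=-3]  = 5

5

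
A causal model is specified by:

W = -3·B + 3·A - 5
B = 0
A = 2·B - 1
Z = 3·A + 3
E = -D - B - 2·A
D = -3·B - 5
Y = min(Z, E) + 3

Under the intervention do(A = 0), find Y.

6

Under do(A=0), the mechanism A = 2·B - 1 is discarded; A is fixed at 0.
D = -3·B - 5  [with B=0]  = -5
Z = 3·A + 3  [with A=0]  = 3
E = -D - B - 2·A  [with D=-5, B=0, A=0]  = 5
Y = min(Z, E) + 3  [with Z=3, E=5]  = 6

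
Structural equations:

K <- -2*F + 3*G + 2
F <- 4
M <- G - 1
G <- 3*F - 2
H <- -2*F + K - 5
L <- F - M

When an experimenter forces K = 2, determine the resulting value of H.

-11

The intervention breaks the incoming arrows to K: K <- -2*F + 3*G + 2 no longer applies, and K = 2.
H = -2*F + K - 5  [with F=4, K=2]  = -11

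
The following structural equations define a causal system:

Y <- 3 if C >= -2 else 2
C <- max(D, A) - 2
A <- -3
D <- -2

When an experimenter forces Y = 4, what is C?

Under do(Y=4), the mechanism Y <- 3 if C >= -2 else 2 is discarded; Y is fixed at 4.
Since C is not a descendant of the intervened variable, it is unaffected.
C = max(D, A) - 2  [with D=-2, A=-3]  = -4

-4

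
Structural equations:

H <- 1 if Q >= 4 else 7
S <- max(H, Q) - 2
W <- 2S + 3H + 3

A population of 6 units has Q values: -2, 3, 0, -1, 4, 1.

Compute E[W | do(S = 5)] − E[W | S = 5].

Every unit gets S=5 under the intervention. W values become 34, 34, 34, 34, 16, 34; E[W|do(S=5)] = 31.
Conditioning on S=5 selects the 5 unit(s) with Q ∈ {-2, 3, 0, -1, 1}. Their W values: 34, 34, 34, 34, 34. Mean = 34.
Difference = 31 − 34 = -3.

-3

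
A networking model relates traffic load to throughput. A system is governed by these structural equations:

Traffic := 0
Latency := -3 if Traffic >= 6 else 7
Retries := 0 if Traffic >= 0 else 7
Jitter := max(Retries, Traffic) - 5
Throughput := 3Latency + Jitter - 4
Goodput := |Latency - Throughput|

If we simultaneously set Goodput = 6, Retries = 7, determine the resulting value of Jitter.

Under do(Goodput = 6, Retries = 7), each intervened variable's structural equation is replaced by its fixed value.
Jitter = max(Retries, Traffic) - 5  [with Retries=7, Traffic=0]  = 2

2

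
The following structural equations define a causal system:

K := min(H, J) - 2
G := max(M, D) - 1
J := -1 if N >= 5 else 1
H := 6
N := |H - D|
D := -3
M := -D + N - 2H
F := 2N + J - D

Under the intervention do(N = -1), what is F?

The intervention breaks the incoming arrows to N: N := |H - D| no longer applies, and N = -1.
J = -1 if N >= 5 else 1  [with N=-1]  = 1
F = 2N + J - D  [with N=-1, J=1, D=-3]  = 2

2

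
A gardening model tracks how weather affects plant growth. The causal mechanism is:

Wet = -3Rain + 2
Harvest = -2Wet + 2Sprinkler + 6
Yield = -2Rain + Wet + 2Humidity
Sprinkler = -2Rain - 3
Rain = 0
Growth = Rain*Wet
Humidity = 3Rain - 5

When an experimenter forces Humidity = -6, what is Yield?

-10

The intervention breaks the incoming arrows to Humidity: Humidity = 3Rain - 5 no longer applies, and Humidity = -6.
Wet = -3Rain + 2  [with Rain=0]  = 2
Yield = -2Rain + Wet + 2Humidity  [with Rain=0, Wet=2, Humidity=-6]  = -10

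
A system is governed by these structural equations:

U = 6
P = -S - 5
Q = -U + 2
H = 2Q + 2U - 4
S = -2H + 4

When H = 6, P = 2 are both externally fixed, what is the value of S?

The joint intervention fixes H = 6, P = 2, removing each variable's own equation.
S = -2H + 4  [with H=6]  = -8

-8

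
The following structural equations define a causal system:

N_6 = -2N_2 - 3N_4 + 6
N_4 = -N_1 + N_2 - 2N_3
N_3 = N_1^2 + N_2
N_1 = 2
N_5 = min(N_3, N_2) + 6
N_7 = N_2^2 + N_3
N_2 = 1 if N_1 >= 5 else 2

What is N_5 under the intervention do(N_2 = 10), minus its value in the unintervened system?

8

do(N_2=10) replaces the equation N_2 = 1 if N_1 >= 5 else 2 with the constant N_2 = 10.
N_3 = N_1^2 + N_2  [with N_1=2, N_2=10]  = 14
N_5 = min(N_3, N_2) + 6  [with N_3=14, N_2=10]  = 16
Without intervention: N_2 = 1 if N_1 >= 5 else 2  [with N_1=2]  = 2; N_3 = N_1^2 + N_2  [with N_1=2, N_2=2]  = 6; N_5 = min(N_3, N_2) + 6  [with N_3=6, N_2=2]  = 8.
Change = 16 − 8 = 8.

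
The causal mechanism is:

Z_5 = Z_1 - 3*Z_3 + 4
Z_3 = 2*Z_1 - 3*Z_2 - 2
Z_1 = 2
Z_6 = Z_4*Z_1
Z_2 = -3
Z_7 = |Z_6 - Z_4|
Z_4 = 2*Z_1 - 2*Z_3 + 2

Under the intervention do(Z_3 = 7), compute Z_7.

8

The intervention breaks the incoming arrows to Z_3: Z_3 = 2*Z_1 - 3*Z_2 - 2 no longer applies, and Z_3 = 7.
Z_4 = 2*Z_1 - 2*Z_3 + 2  [with Z_1=2, Z_3=7]  = -8
Z_6 = Z_4*Z_1  [with Z_4=-8, Z_1=2]  = -16
Z_7 = |Z_6 - Z_4|  [with Z_6=-16, Z_4=-8]  = 8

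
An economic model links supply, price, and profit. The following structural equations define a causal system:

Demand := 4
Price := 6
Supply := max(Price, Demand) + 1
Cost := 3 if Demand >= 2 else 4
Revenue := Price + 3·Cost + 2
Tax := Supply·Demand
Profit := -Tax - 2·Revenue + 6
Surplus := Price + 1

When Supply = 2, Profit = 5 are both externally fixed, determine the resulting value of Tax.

Under do(Supply = 2, Profit = 5), each intervened variable's structural equation is replaced by its fixed value.
Tax = Supply·Demand  [with Supply=2, Demand=4]  = 8

8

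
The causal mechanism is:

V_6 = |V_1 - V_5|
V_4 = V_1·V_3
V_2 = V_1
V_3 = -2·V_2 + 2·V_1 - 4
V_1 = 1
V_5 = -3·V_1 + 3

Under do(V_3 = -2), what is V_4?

The intervention breaks the incoming arrows to V_3: V_3 = -2·V_2 + 2·V_1 - 4 no longer applies, and V_3 = -2.
V_4 = V_1·V_3  [with V_1=1, V_3=-2]  = -2

-2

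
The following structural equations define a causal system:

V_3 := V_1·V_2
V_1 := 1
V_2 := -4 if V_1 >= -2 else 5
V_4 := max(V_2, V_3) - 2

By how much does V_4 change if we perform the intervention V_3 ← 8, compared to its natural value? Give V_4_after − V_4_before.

The intervention breaks the incoming arrows to V_3: V_3 := V_1·V_2 no longer applies, and V_3 = 8.
V_2 = -4 if V_1 >= -2 else 5  [with V_1=1]  = -4
V_4 = max(V_2, V_3) - 2  [with V_2=-4, V_3=8]  = 6
Without intervention: V_2 = -4 if V_1 >= -2 else 5  [with V_1=1]  = -4; V_3 = V_1·V_2  [with V_1=1, V_2=-4]  = -4; V_4 = max(V_2, V_3) - 2  [with V_2=-4, V_3=-4]  = -6.
Change = 6 − (-6) = 12.

12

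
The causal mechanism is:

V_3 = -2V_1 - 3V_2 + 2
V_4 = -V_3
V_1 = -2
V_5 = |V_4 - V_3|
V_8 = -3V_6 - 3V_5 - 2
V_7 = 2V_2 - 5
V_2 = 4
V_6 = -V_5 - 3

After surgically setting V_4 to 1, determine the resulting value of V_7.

The intervention breaks the incoming arrows to V_4: V_4 = -V_3 no longer applies, and V_4 = 1.
No directed path runs from V_4 to V_7, so V_7 keeps its natural value.
V_7 = 2V_2 - 5  [with V_2=4]  = 3

3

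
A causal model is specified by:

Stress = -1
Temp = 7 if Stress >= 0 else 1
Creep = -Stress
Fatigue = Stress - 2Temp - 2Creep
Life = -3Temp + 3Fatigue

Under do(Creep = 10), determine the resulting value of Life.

-72

do(Creep=10) replaces the equation Creep = -Stress with the constant Creep = 10.
Temp = 7 if Stress >= 0 else 1  [with Stress=-1]  = 1
Fatigue = Stress - 2Temp - 2Creep  [with Stress=-1, Temp=1, Creep=10]  = -23
Life = -3Temp + 3Fatigue  [with Temp=1, Fatigue=-23]  = -72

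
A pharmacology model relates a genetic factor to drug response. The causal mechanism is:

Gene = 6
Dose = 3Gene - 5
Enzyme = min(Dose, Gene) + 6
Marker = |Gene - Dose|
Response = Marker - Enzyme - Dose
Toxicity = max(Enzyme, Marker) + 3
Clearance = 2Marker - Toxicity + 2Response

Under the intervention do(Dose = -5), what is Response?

15

do(Dose=-5) replaces the equation Dose = 3Gene - 5 with the constant Dose = -5.
Enzyme = min(Dose, Gene) + 6  [with Dose=-5, Gene=6]  = 1
Marker = |Gene - Dose|  [with Gene=6, Dose=-5]  = 11
Response = Marker - Enzyme - Dose  [with Marker=11, Enzyme=1, Dose=-5]  = 15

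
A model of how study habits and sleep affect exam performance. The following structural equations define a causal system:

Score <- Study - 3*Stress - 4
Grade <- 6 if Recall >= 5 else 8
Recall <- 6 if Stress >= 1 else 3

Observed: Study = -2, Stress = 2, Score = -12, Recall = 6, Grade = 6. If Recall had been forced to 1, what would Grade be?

Intervening sets Recall = 1 and removes its equation (Recall <- 6 if Stress >= 1 else 3).
Grade = 6 if Recall >= 5 else 8  [with Recall=1]  = 8

8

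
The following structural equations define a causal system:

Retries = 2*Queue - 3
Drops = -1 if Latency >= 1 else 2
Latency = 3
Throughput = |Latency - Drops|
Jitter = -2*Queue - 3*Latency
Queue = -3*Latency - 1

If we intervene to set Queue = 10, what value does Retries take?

Under do(Queue=10), the mechanism Queue = -3*Latency - 1 is discarded; Queue is fixed at 10.
Retries = 2*Queue - 3  [with Queue=10]  = 17

17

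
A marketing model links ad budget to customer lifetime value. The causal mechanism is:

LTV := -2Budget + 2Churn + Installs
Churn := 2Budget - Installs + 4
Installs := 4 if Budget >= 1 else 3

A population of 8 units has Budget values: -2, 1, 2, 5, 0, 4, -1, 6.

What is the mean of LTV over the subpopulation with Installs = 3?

3

Conditioning on Installs=3 selects the 3 unit(s) with Budget ∈ {-2, 0, -1}. Their LTV values: 1, 5, 3. Mean = 3.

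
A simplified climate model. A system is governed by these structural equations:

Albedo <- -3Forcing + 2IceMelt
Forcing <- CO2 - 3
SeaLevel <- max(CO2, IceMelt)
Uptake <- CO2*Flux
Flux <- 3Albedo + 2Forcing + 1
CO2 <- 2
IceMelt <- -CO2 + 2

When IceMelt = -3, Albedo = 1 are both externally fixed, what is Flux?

Setting IceMelt = -3, Albedo = 1 by intervention discards those variables' equations.
Forcing = CO2 - 3  [with CO2=2]  = -1
Flux = 3Albedo + 2Forcing + 1  [with Albedo=1, Forcing=-1]  = 2

2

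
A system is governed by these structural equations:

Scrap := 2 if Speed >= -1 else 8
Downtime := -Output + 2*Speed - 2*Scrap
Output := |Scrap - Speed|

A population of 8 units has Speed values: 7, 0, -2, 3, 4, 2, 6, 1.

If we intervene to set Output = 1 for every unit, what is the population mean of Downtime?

-1.25

do(Output=1) breaks Output's dependence on Speed. With Output=1 fixed, Downtime across the units is 9, -5, -21, 1, 3, -1, 7, -3, mean -1.25.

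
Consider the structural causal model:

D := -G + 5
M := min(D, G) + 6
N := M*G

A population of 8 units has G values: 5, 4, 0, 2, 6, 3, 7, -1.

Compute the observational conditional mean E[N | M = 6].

15

Conditioning on M=6 selects the 2 unit(s) with G ∈ {5, 0}. Their N values: 30, 0. Mean = 15.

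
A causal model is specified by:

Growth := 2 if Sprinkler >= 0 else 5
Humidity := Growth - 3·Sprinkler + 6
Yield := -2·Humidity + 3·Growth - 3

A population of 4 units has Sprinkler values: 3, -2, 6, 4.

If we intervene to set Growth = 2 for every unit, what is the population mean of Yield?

Every unit gets Growth=2 under the intervention. Yield values become 5, -25, 23, 11; E[Yield|do(Growth=2)] = 3.5.

3.5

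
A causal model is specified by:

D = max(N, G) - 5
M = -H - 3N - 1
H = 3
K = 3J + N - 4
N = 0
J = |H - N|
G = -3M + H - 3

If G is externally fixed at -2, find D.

Intervening sets G = -2 and removes its equation (G = -3M + H - 3).
D = max(N, G) - 5  [with N=0, G=-2]  = -5

-5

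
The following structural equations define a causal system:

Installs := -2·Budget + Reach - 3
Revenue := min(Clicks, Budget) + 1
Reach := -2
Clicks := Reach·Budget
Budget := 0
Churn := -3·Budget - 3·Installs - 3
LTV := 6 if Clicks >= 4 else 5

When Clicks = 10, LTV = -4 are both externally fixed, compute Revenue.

Under do(Clicks = 10, LTV = -4), each intervened variable's structural equation is replaced by its fixed value.
Revenue = min(Clicks, Budget) + 1  [with Clicks=10, Budget=0]  = 1

1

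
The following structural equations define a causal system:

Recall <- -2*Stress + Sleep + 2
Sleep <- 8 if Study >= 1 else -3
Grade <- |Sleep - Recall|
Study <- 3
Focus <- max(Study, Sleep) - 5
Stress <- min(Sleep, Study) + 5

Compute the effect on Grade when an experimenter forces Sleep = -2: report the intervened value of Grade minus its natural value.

-10

Under do(Sleep=-2), the mechanism Sleep <- 8 if Study >= 1 else -3 is discarded; Sleep is fixed at -2.
Stress = min(Sleep, Study) + 5  [with Sleep=-2, Study=3]  = 3
Recall = -2*Stress + Sleep + 2  [with Stress=3, Sleep=-2]  = -6
Grade = |Sleep - Recall|  [with Sleep=-2, Recall=-6]  = 4
Without intervention: Sleep = 8 if Study >= 1 else -3  [with Study=3]  = 8; Stress = min(Sleep, Study) + 5  [with Sleep=8, Study=3]  = 8; Recall = -2*Stress + Sleep + 2  [with Stress=8, Sleep=8]  = -6; Grade = |Sleep - Recall|  [with Sleep=8, Recall=-6]  = 14.
Change = 4 − 14 = -10.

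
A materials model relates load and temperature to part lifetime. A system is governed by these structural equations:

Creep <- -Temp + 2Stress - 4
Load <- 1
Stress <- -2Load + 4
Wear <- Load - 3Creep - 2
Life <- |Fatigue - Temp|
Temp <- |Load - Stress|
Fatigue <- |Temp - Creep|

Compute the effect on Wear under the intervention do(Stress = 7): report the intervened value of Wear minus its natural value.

-15

do(Stress=7) replaces the equation Stress <- -2Load + 4 with the constant Stress = 7.
Temp = |Load - Stress|  [with Load=1, Stress=7]  = 6
Creep = -Temp + 2Stress - 4  [with Temp=6, Stress=7]  = 4
Wear = Load - 3Creep - 2  [with Load=1, Creep=4]  = -13
Without intervention: Stress = -2Load + 4  [with Load=1]  = 2; Temp = |Load - Stress|  [with Load=1, Stress=2]  = 1; Creep = -Temp + 2Stress - 4  [with Temp=1, Stress=2]  = -1; Wear = Load - 3Creep - 2  [with Load=1, Creep=-1]  = 2.
Change = -13 − 2 = -15.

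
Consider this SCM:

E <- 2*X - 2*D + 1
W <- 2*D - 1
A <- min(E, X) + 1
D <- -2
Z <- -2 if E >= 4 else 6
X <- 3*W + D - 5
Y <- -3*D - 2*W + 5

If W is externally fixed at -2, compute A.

Under do(W=-2), the mechanism W <- 2*D - 1 is discarded; W is fixed at -2.
X = 3*W + D - 5  [with W=-2, D=-2]  = -13
E = 2*X - 2*D + 1  [with X=-13, D=-2]  = -21
A = min(E, X) + 1  [with E=-21, X=-13]  = -20

-20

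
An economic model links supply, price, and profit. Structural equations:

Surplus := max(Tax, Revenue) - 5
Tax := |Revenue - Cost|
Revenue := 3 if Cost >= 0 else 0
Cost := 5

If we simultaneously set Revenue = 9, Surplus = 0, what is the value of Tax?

The joint intervention fixes Revenue = 9, Surplus = 0, removing each variable's own equation.
Tax = |Revenue - Cost|  [with Revenue=9, Cost=5]  = 4

4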